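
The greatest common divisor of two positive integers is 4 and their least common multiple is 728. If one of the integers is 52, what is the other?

For two integers, gcd × lcm = product, so the other is (4 × 728) / 52 = 2912 / 52 = 56.

56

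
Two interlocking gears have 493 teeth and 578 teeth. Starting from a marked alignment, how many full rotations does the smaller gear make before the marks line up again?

They are all back at their starting positions together after one LCM of the periods.
493 = 17 × 29
578 = 2 × 17^2
LCM(493, 578) = 2 × 17^2 × 29 = 16762.
Rotations for period 493: 16762 / 493 = 34.

34 rotations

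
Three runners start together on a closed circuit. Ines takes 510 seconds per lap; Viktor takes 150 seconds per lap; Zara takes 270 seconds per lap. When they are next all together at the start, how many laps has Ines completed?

45 laps

All finish a whole number of cycles simultaneously at t = LCM of the periods.
510 = 2 × 3 × 5 × 17
150 = 2 × 3 × 5^2
270 = 2 × 3^3 × 5
LCM(510, 150, 270) = 2 × 3^3 × 5^2 × 17 = 22950.
Laps for period 510: 22950 / 510 = 45.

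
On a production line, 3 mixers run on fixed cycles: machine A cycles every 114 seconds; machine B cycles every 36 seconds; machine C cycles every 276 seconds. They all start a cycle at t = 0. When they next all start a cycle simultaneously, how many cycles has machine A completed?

138 cycles

All finish a whole number of cycles simultaneously at t = LCM of the periods.
114 = 2 × 3 × 19
36 = 2^2 × 3^2
276 = 2^2 × 3 × 23
LCM(114, 36, 276) = 2^2 × 3^2 × 19 × 23 = 15732.
Cycles for period 114: 15732 / 114 = 138.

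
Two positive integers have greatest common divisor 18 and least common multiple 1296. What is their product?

For any two positive integers, gcd × lcm = product = 18 × 1296 = 23328.

23328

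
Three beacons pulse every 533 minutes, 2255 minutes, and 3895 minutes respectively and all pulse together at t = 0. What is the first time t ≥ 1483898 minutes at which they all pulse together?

1670955 minutes

Joint pulses occur at multiples of LCM(533, 2255, 3895).
533 = 13 × 41
2255 = 5 × 11 × 41
3895 = 5 × 19 × 41
LCM(533, 2255, 3895) = 5 × 11 × 13 × 19 × 41 = 556985.
Smallest multiple of 556985 that is ≥ 1483898: ⌈1483898/556985⌉ × 556985 = 3 × 556985 = 1670955.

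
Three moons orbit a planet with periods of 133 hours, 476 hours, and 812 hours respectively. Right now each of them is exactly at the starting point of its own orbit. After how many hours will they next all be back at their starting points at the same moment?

262276 hours

The first simultaneous occurrence is after LCM of the individual periods.
133 = 7 × 19
476 = 2^2 × 7 × 17
812 = 2^2 × 7 × 29
LCM(133, 476, 812) = 2^2 × 7 × 17 × 19 × 29 = 262276.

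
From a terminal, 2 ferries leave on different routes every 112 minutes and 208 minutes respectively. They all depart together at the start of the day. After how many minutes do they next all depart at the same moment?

They coincide at every common multiple of the periods; the first is the LCM.
112 = 2^4 × 7
208 = 2^4 × 13
LCM(112, 208) = 2^4 × 7 × 13 = 1456.

1456 minutes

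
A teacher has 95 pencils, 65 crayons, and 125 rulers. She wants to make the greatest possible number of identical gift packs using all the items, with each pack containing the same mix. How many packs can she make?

5 packs

The pack count must divide each quantity, so the greatest is gcd(95, 65, 125).
95 = 5 × 19
65 = 5 × 13
125 = 5^3
gcd(95, 65, 125) = 5.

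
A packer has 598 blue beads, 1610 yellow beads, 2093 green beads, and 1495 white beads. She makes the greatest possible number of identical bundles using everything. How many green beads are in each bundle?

91

Number of bundles = gcd(598, 1610, 2093, 1495).
598 = 2 × 13 × 23
1610 = 2 × 5 × 7 × 23
2093 = 7 × 13 × 23
1495 = 5 × 13 × 23
gcd(598, 1610, 2093, 1495) = 23.
green beads per bundle = 2093 / 23 = 91.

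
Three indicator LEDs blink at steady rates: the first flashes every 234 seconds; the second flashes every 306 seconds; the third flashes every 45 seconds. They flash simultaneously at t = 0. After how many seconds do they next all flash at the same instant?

The first simultaneous occurrence is after LCM of the individual periods.
234 = 2 × 3^2 × 13
306 = 2 × 3^2 × 17
45 = 3^2 × 5
LCM(234, 306, 45) = 2 × 3^2 × 5 × 13 × 17 = 19890.

19890 seconds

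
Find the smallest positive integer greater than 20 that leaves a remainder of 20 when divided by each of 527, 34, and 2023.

N − 20 must be a common multiple of 527, 34, and 2023.
527 = 17 × 31
34 = 2 × 17
2023 = 7 × 17^2
LCM(527, 34, 2023) = 2 × 7 × 17^2 × 31 = 125426.
Smallest N > 20 is LCM + 20 = 125426 + 20 = 125446.

125446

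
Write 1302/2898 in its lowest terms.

1302 = 2 × 3 × 7 × 31
2898 = 2 × 3^2 × 7 × 23
gcd(1302, 2898) = 2 × 3 × 7 = 42.
Divide numerator and denominator by 42: 1302/2898 = 31/69.

31/69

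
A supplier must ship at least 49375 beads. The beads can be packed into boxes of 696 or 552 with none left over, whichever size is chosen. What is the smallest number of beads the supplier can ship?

64032

The number of beads must be a common multiple of 696 and 552, so a multiple of their LCM.
696 = 2^3 × 3 × 29
552 = 2^3 × 3 × 23
LCM(696, 552) = 2^3 × 3 × 23 × 29 = 16008.
Smallest multiple of 16008 that is ≥ 49375: ⌈49375/16008⌉ × 16008 = 4 × 16008 = 64032.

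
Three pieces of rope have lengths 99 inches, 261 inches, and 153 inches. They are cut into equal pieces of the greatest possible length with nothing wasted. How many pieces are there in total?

Piece length = gcd(99, 261, 153).
99 = 3^2 × 11
261 = 3^2 × 29
153 = 3^2 × 17
gcd(99, 261, 153) = 3^2 = 9.
Total pieces = 99/9 + 261/9 + 153/9 = 11 + 29 + 17 = 57.

57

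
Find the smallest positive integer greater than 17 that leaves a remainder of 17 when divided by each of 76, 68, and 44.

N − 17 must be a common multiple of 76, 68, and 44.
76 = 2^2 × 19
68 = 2^2 × 17
44 = 2^2 × 11
LCM(76, 68, 44) = 2^2 × 11 × 17 × 19 = 14212.
Smallest N > 17 is LCM + 17 = 14212 + 17 = 14229.

14229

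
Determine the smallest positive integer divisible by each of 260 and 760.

9880

260 = 2^2 × 5 × 13
760 = 2^3 × 5 × 19
LCM(260, 760) = 2^3 × 5 × 13 × 19 = 9880.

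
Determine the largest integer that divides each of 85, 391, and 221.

85 = 5 × 17
391 = 17 × 23
221 = 13 × 17
gcd(85, 391, 221) = 17.

17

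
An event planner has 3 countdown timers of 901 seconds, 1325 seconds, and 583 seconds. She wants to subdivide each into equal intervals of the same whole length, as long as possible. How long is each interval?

53 seconds

The interval must divide each timer length; the longest such is the gcd.
901 = 17 × 53
1325 = 5^2 × 53
583 = 11 × 53
gcd(901, 1325, 583) = 53.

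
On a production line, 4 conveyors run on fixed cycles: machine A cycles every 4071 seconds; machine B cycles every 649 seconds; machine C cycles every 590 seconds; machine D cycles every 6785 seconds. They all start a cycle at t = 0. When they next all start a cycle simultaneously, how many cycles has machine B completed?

They are all back at their starting positions together after one LCM of the periods.
4071 = 3 × 23 × 59
649 = 11 × 59
590 = 2 × 5 × 59
6785 = 5 × 23 × 59
LCM(4071, 649, 590, 6785) = 2 × 3 × 5 × 11 × 23 × 59 = 447810.
Cycles for period 649: 447810 / 649 = 690.

690 cycles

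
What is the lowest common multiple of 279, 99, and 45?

279 = 3^2 × 31
99 = 3^2 × 11
45 = 3^2 × 5
LCM(279, 99, 45) = 3^2 × 5 × 11 × 31 = 15345.

15345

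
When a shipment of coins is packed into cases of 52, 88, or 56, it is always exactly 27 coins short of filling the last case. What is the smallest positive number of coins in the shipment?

7981

Being 27 short of a full case of size k means N ≡ −27 (mod k), i.e. N + 27 is a multiple of each size.
52 = 2^2 × 13
88 = 2^3 × 11
56 = 2^3 × 7
LCM(52, 88, 56) = 2^3 × 7 × 11 × 13 = 8008.
Smallest positive N is 8008 − 27 = 7981.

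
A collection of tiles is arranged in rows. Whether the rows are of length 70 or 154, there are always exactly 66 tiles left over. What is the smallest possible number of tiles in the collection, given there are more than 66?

N − 66 must be a common multiple of 70 and 154.
70 = 2 × 5 × 7
154 = 2 × 7 × 11
LCM(70, 154) = 2 × 5 × 7 × 11 = 770.
Smallest N > 66 is LCM + 66 = 770 + 66 = 836.

836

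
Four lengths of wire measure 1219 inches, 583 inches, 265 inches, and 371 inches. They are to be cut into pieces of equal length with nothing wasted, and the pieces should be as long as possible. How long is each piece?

The greatest length dividing all of 1219, 583, 265, and 371 is their gcd.
1219 = 23 × 53
583 = 11 × 53
265 = 5 × 53
371 = 7 × 53
gcd(1219, 583, 265, 371) = 53.

53 inches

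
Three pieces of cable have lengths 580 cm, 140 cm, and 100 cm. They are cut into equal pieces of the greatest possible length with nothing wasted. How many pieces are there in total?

41

Piece length = gcd(580, 140, 100).
580 = 2^2 × 5 × 29
140 = 2^2 × 5 × 7
100 = 2^2 × 5^2
gcd(580, 140, 100) = 2^2 × 5 = 20.
Total pieces = 580/20 + 140/20 + 100/20 = 29 + 7 + 5 = 41.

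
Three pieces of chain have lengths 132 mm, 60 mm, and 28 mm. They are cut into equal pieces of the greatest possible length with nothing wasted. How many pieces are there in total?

Piece length = gcd(132, 60, 28).
132 = 2^2 × 3 × 11
60 = 2^2 × 3 × 5
28 = 2^2 × 7
gcd(132, 60, 28) = 2^2 = 4.
Total pieces = 132/4 + 60/4 + 28/4 = 33 + 15 + 7 = 55.

55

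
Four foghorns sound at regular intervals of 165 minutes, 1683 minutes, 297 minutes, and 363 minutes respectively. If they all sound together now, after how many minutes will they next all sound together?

277695 minutes

They coincide at every common multiple of the periods; the first is the LCM.
165 = 3 × 5 × 11
1683 = 3^2 × 11 × 17
297 = 3^3 × 11
363 = 3 × 11^2
LCM(165, 1683, 297, 363) = 3^3 × 5 × 11^2 × 17 = 277695.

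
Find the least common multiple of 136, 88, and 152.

28424

136 = 2^3 × 17
88 = 2^3 × 11
152 = 2^3 × 19
LCM(136, 88, 152) = 2^3 × 11 × 17 × 19 = 28424.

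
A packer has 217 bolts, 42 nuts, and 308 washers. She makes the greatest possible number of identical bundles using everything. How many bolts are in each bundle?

Number of bundles = gcd(217, 42, 308).
217 = 7 × 31
42 = 2 × 3 × 7
308 = 2^2 × 7 × 11
gcd(217, 42, 308) = 7.
bolts per bundle = 217 / 7 = 31.

31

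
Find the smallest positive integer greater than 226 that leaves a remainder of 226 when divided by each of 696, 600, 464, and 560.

N − 226 must be a common multiple of 696, 600, 464, and 560.
696 = 2^3 × 3 × 29
600 = 2^3 × 3 × 5^2
464 = 2^4 × 29
560 = 2^4 × 5 × 7
LCM(696, 600, 464, 560) = 2^4 × 3 × 5^2 × 7 × 29 = 243600.
Smallest N > 226 is LCM + 226 = 243600 + 226 = 243826.

243826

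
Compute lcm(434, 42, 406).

434 = 2 × 7 × 31
42 = 2 × 3 × 7
406 = 2 × 7 × 29
LCM(434, 42, 406) = 2 × 3 × 7 × 29 × 31 = 37758.

37758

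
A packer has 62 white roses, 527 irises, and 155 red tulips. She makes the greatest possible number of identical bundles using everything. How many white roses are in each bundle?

2

Number of bundles = gcd(62, 527, 155).
62 = 2 × 31
527 = 17 × 31
155 = 5 × 31
gcd(62, 527, 155) = 31.
white roses per bundle = 62 / 31 = 2.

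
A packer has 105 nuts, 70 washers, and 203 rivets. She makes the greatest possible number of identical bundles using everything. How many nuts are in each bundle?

15

Number of bundles = gcd(105, 70, 203).
105 = 3 × 5 × 7
70 = 2 × 5 × 7
203 = 7 × 29
gcd(105, 70, 203) = 7.
nuts per bundle = 105 / 7 = 15.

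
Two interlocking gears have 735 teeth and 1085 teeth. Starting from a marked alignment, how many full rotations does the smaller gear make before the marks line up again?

31 rotations

The first common completion time is the LCM of the periods.
735 = 3 × 5 × 7^2
1085 = 5 × 7 × 31
LCM(735, 1085) = 3 × 5 × 7^2 × 31 = 22785.
Rotations for period 735: 22785 / 735 = 31.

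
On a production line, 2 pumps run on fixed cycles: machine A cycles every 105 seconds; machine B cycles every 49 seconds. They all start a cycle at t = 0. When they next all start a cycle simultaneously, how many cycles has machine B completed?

15 cycles

They are all back at their starting positions together after one LCM of the periods.
105 = 3 × 5 × 7
49 = 7^2
LCM(105, 49) = 3 × 5 × 7^2 = 735.
Cycles for period 49: 735 / 49 = 15.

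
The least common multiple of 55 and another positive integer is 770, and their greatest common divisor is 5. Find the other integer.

gcd × lcm = product of the two integers, so the other integer is (5 × 770) / 55 = 70.

70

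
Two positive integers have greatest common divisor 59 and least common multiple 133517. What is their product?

7877503

For any two positive integers, gcd × lcm = product = 59 × 133517 = 7877503.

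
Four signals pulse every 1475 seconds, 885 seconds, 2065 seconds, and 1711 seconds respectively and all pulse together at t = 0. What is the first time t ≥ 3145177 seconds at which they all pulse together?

3593100 seconds

Joint pulses occur at multiples of LCM(1475, 885, 2065, 1711).
1475 = 5^2 × 59
885 = 3 × 5 × 59
2065 = 5 × 7 × 59
1711 = 29 × 59
LCM(1475, 885, 2065, 1711) = 3 × 5^2 × 7 × 29 × 59 = 898275.
Smallest multiple of 898275 that is ≥ 3145177: ⌈3145177/898275⌉ × 898275 = 4 × 898275 = 3593100.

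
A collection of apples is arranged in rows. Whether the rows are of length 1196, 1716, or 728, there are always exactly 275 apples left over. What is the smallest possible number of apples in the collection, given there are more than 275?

N − 275 must be a common multiple of 1196, 1716, and 728.
1196 = 2^2 × 13 × 23
1716 = 2^2 × 3 × 11 × 13
728 = 2^3 × 7 × 13
LCM(1196, 1716, 728) = 2^3 × 3 × 7 × 11 × 13 × 23 = 552552.
Smallest N > 275 is LCM + 275 = 552552 + 275 = 552827.

552827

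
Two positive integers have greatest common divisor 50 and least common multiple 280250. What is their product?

14012500

For any two positive integers, gcd × lcm = product = 50 × 280250 = 14012500.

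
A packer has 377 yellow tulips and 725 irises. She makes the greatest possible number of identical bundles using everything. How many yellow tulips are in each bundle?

Number of bundles = gcd(377, 725).
377 = 13 × 29
725 = 5^2 × 29
gcd(377, 725) = 29.
yellow tulips per bundle = 377 / 29 = 13.

13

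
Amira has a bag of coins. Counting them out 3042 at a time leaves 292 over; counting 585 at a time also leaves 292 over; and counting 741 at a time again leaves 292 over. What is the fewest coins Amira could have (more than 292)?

289282

N − 292 must be a common multiple of 3042, 585, and 741.
3042 = 2 × 3^2 × 13^2
585 = 3^2 × 5 × 13
741 = 3 × 13 × 19
LCM(3042, 585, 741) = 2 × 3^2 × 5 × 13^2 × 19 = 288990.
Smallest N > 292 is LCM + 292 = 288990 + 292 = 289282.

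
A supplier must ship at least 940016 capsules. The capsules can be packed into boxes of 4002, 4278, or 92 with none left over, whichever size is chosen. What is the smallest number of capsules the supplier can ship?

992496

The number of capsules must be a common multiple of 4002, 4278, and 92, so a multiple of their LCM.
4002 = 2 × 3 × 23 × 29
4278 = 2 × 3 × 23 × 31
92 = 2^2 × 23
LCM(4002, 4278, 92) = 2^2 × 3 × 23 × 29 × 31 = 248124.
Smallest multiple of 248124 that is ≥ 940016: ⌈940016/248124⌉ × 248124 = 4 × 248124 = 992496.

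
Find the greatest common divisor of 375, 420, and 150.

15

375 = 3 × 5^3
420 = 2^2 × 3 × 5 × 7
150 = 2 × 3 × 5^2
gcd(375, 420, 150) = 3 × 5 = 15.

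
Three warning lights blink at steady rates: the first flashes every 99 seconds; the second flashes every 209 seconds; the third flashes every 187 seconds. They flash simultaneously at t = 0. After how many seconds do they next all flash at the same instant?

They coincide at every common multiple of the periods; the first is the LCM.
99 = 3^2 × 11
209 = 11 × 19
187 = 11 × 17
LCM(99, 209, 187) = 3^2 × 11 × 17 × 19 = 31977.

31977 seconds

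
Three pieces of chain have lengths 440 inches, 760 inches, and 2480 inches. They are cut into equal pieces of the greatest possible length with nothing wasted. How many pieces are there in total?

92

Piece length = gcd(440, 760, 2480).
440 = 2^3 × 5 × 11
760 = 2^3 × 5 × 19
2480 = 2^4 × 5 × 31
gcd(440, 760, 2480) = 2^3 × 5 = 40.
Total pieces = 440/40 + 760/40 + 2480/40 = 11 + 19 + 62 = 92.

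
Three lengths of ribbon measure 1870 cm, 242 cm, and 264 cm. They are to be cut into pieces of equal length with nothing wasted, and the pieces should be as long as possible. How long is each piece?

22 cm

Each piece length must divide every original length, so the longest possible is gcd(1870, 242, 264).
1870 = 2 × 5 × 11 × 17
242 = 2 × 11^2
264 = 2^3 × 3 × 11
gcd(1870, 242, 264) = 2 × 11 = 22.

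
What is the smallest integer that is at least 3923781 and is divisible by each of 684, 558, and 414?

4389228

The integer must be a common multiple of 684, 558, and 414, so a multiple of their LCM.
684 = 2^2 × 3^2 × 19
558 = 2 × 3^2 × 31
414 = 2 × 3^2 × 23
LCM(684, 558, 414) = 2^2 × 3^2 × 19 × 23 × 31 = 487692.
Smallest multiple of 487692 that is ≥ 3923781: ⌈3923781/487692⌉ × 487692 = 9 × 487692 = 4389228.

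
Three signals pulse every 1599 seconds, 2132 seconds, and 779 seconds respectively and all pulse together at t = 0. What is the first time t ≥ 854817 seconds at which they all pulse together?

972192 seconds

Joint pulses occur at multiples of LCM(1599, 2132, 779).
1599 = 3 × 13 × 41
2132 = 2^2 × 13 × 41
779 = 19 × 41
LCM(1599, 2132, 779) = 2^2 × 3 × 13 × 19 × 41 = 121524.
Smallest multiple of 121524 that is ≥ 854817: ⌈854817/121524⌉ × 121524 = 8 × 121524 = 972192.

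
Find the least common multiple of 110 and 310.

3410

110 = 2 × 5 × 11
310 = 2 × 5 × 31
LCM(110, 310) = 2 × 5 × 11 × 31 = 3410.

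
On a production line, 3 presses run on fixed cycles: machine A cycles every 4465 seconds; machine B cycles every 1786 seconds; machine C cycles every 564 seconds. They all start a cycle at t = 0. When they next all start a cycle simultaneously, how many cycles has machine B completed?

30 cycles

All finish a whole number of cycles simultaneously at t = LCM of the periods.
4465 = 5 × 19 × 47
1786 = 2 × 19 × 47
564 = 2^2 × 3 × 47
LCM(4465, 1786, 564) = 2^2 × 3 × 5 × 19 × 47 = 53580.
Cycles for period 1786: 53580 / 1786 = 30.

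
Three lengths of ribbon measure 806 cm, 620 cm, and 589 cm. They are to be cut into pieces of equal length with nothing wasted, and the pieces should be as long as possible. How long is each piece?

31 cm

Each piece length must divide every original length, so the longest possible is gcd(806, 620, 589).
806 = 2 × 13 × 31
620 = 2^2 × 5 × 31
589 = 19 × 31
gcd(806, 620, 589) = 31.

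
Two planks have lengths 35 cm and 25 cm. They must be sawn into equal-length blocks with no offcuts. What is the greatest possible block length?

5 cm

The block length must divide every plank, so the greatest is gcd(35, 25).
35 = 5 × 7
25 = 5^2
gcd(35, 25) = 5.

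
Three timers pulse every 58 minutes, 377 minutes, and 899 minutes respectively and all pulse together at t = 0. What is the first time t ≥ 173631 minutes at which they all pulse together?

186992 minutes

Joint pulses occur at multiples of LCM(58, 377, 899).
58 = 2 × 29
377 = 13 × 29
899 = 29 × 31
LCM(58, 377, 899) = 2 × 13 × 29 × 31 = 23374.
Smallest multiple of 23374 that is ≥ 173631: ⌈173631/23374⌉ × 23374 = 8 × 23374 = 186992.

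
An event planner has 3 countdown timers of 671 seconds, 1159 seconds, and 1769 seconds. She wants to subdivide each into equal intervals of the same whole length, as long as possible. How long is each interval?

61 seconds

The interval must divide each timer length; the longest such is the gcd.
671 = 11 × 61
1159 = 19 × 61
1769 = 29 × 61
gcd(671, 1159, 1769) = 61.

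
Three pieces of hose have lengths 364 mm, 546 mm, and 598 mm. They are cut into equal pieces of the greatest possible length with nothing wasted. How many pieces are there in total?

Piece length = gcd(364, 546, 598).
364 = 2^2 × 7 × 13
546 = 2 × 3 × 7 × 13
598 = 2 × 13 × 23
gcd(364, 546, 598) = 2 × 13 = 26.
Total pieces = 364/26 + 546/26 + 598/26 = 14 + 21 + 23 = 58.

58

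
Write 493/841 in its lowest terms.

17/29

493 = 17 × 29
841 = 29^2
gcd(493, 841) = 29.
Divide numerator and denominator by 29: 493/841 = 17/29.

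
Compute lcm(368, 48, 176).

368 = 2^4 × 23
48 = 2^4 × 3
176 = 2^4 × 11
LCM(368, 48, 176) = 2^4 × 3 × 11 × 23 = 12144.

12144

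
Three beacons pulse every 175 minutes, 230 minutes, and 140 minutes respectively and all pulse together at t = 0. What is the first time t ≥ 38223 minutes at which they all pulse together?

Joint pulses occur at multiples of LCM(175, 230, 140).
175 = 5^2 × 7
230 = 2 × 5 × 23
140 = 2^2 × 5 × 7
LCM(175, 230, 140) = 2^2 × 5^2 × 7 × 23 = 16100.
Smallest multiple of 16100 that is ≥ 38223: ⌈38223/16100⌉ × 16100 = 3 × 16100 = 48300.

48300 minutes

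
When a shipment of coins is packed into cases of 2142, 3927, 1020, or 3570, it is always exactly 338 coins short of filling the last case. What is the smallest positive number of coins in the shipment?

Being 338 short of a full case of size k means N ≡ −338 (mod k), i.e. N + 338 is a multiple of each size.
2142 = 2 × 3^2 × 7 × 17
3927 = 3 × 7 × 11 × 17
1020 = 2^2 × 3 × 5 × 17
3570 = 2 × 3 × 5 × 7 × 17
LCM(2142, 3927, 1020, 3570) = 2^2 × 3^2 × 5 × 7 × 11 × 17 = 235620.
Smallest positive N is 235620 − 338 = 235282.

235282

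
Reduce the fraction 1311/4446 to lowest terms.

23/78

1311 = 3 × 19 × 23
4446 = 2 × 3^2 × 13 × 19
gcd(1311, 4446) = 3 × 19 = 57.
Divide numerator and denominator by 57: 1311/4446 = 23/78.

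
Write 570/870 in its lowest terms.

19/29

570 = 2 × 3 × 5 × 19
870 = 2 × 3 × 5 × 29
gcd(570, 870) = 2 × 3 × 5 = 30.
Divide numerator and denominator by 30: 570/870 = 19/29.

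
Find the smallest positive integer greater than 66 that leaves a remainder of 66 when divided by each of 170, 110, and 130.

24376

N − 66 must be a common multiple of 170, 110, and 130.
170 = 2 × 5 × 17
110 = 2 × 5 × 11
130 = 2 × 5 × 13
LCM(170, 110, 130) = 2 × 5 × 11 × 13 × 17 = 24310.
Smallest N > 66 is LCM + 66 = 24310 + 66 = 24376.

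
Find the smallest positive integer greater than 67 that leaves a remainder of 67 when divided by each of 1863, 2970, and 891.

N − 67 must be a common multiple of 1863, 2970, and 891.
1863 = 3^4 × 23
2970 = 2 × 3^3 × 5 × 11
891 = 3^4 × 11
LCM(1863, 2970, 891) = 2 × 3^4 × 5 × 11 × 23 = 204930.
Smallest N > 67 is LCM + 67 = 204930 + 67 = 204997.

204997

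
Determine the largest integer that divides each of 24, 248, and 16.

24 = 2^3 × 3
248 = 2^3 × 31
16 = 2^4
gcd(24, 248, 16) = 2^3 = 8.

8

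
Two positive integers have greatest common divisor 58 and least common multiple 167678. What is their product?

9725324

For any two positive integers, gcd × lcm = product = 58 × 167678 = 9725324.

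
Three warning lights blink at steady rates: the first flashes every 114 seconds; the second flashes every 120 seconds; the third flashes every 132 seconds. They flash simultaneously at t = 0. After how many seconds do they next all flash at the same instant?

25080 seconds

They coincide at every common multiple of the periods; the first is the LCM.
114 = 2 × 3 × 19
120 = 2^3 × 3 × 5
132 = 2^2 × 3 × 11
LCM(114, 120, 132) = 2^3 × 3 × 5 × 11 × 19 = 25080.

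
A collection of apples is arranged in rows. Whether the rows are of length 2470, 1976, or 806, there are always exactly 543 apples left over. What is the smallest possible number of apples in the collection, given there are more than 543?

N − 543 must be a common multiple of 2470, 1976, and 806.
2470 = 2 × 5 × 13 × 19
1976 = 2^3 × 13 × 19
806 = 2 × 13 × 31
LCM(2470, 1976, 806) = 2^3 × 5 × 13 × 19 × 31 = 306280.
Smallest N > 543 is LCM + 543 = 306280 + 543 = 306823.

306823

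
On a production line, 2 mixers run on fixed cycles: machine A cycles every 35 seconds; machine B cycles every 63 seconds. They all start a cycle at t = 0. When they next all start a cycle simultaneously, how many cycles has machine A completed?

All finish a whole number of cycles simultaneously at t = LCM of the periods.
35 = 5 × 7
63 = 3^2 × 7
LCM(35, 63) = 3^2 × 5 × 7 = 315.
Cycles for period 35: 315 / 35 = 9.

9 cycles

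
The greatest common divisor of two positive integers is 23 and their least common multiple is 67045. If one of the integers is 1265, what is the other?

For two integers, gcd × lcm = product, so the other is (23 × 67045) / 1265 = 1542035 / 1265 = 1219.

1219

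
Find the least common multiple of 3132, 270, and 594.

172260

3132 = 2^2 × 3^3 × 29
270 = 2 × 3^3 × 5
594 = 2 × 3^3 × 11
LCM(3132, 270, 594) = 2^2 × 3^3 × 5 × 11 × 29 = 172260.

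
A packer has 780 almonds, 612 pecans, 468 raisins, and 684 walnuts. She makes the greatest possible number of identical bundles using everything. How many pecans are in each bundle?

51

Number of bundles = gcd(780, 612, 468, 684).
780 = 2^2 × 3 × 5 × 13
612 = 2^2 × 3^2 × 17
468 = 2^2 × 3^2 × 13
684 = 2^2 × 3^2 × 19
gcd(780, 612, 468, 684) = 2^2 × 3 = 12.
pecans per bundle = 612 / 12 = 51.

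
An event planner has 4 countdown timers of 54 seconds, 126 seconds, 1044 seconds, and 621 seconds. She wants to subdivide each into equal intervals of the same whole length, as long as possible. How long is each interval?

The interval must divide each timer length; the longest such is the gcd.
54 = 2 × 3^3
126 = 2 × 3^2 × 7
1044 = 2^2 × 3^2 × 29
621 = 3^3 × 23
gcd(54, 126, 1044, 621) = 3^2 = 9.

9 seconds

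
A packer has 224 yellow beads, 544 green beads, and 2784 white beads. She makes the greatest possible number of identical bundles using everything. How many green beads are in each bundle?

Number of bundles = gcd(224, 544, 2784).
224 = 2^5 × 7
544 = 2^5 × 17
2784 = 2^5 × 3 × 29
gcd(224, 544, 2784) = 2^5 = 32.
green beads per bundle = 544 / 32 = 17.

17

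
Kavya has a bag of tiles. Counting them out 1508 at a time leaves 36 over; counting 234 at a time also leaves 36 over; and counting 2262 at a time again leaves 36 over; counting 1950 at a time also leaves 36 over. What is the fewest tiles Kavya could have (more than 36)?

N − 36 must be a common multiple of 1508, 234, 2262, and 1950.
1508 = 2^2 × 13 × 29
234 = 2 × 3^2 × 13
2262 = 2 × 3 × 13 × 29
1950 = 2 × 3 × 5^2 × 13
LCM(1508, 234, 2262, 1950) = 2^2 × 3^2 × 5^2 × 13 × 29 = 339300.
Smallest N > 36 is LCM + 36 = 339300 + 36 = 339336.

339336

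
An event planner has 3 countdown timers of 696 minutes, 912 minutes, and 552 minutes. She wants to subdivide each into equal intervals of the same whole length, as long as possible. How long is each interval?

The interval must divide each timer length; the longest such is the gcd.
696 = 2^3 × 3 × 29
912 = 2^4 × 3 × 19
552 = 2^3 × 3 × 23
gcd(696, 912, 552) = 2^3 × 3 = 24.

24 minutes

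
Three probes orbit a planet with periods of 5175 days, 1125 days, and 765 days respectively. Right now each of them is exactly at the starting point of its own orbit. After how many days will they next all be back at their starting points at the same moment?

439875 days

The first simultaneous occurrence is after LCM of the individual periods.
5175 = 3^2 × 5^2 × 23
1125 = 3^2 × 5^3
765 = 3^2 × 5 × 17
LCM(5175, 1125, 765) = 3^2 × 5^3 × 17 × 23 = 439875.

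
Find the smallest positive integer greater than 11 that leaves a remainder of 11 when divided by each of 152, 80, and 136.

N − 11 must be a common multiple of 152, 80, and 136.
152 = 2^3 × 19
80 = 2^4 × 5
136 = 2^3 × 17
LCM(152, 80, 136) = 2^4 × 5 × 17 × 19 = 25840.
Smallest N > 11 is LCM + 11 = 25840 + 11 = 25851.

25851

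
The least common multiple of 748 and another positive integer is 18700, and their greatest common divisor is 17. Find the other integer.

gcd × lcm = product of the two integers, so the other integer is (17 × 18700) / 748 = 425.

425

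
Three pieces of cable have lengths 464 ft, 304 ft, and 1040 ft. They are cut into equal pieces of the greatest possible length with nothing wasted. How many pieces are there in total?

113

Piece length = gcd(464, 304, 1040).
464 = 2^4 × 29
304 = 2^4 × 19
1040 = 2^4 × 5 × 13
gcd(464, 304, 1040) = 2^4 = 16.
Total pieces = 464/16 + 304/16 + 1040/16 = 29 + 19 + 65 = 113.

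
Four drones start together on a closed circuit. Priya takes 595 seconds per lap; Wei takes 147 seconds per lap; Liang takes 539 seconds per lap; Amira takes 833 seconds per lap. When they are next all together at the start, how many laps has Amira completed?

165 laps

All finish a whole number of cycles simultaneously at t = LCM of the periods.
595 = 5 × 7 × 17
147 = 3 × 7^2
539 = 7^2 × 11
833 = 7^2 × 17
LCM(595, 147, 539, 833) = 3 × 5 × 7^2 × 11 × 17 = 137445.
Laps for period 833: 137445 / 833 = 165.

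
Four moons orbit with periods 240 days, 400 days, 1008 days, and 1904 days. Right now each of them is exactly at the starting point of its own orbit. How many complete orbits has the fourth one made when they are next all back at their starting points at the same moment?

225 orbits

All finish a whole number of cycles simultaneously at t = LCM of the periods.
240 = 2^4 × 3 × 5
400 = 2^4 × 5^2
1008 = 2^4 × 3^2 × 7
1904 = 2^4 × 7 × 17
LCM(240, 400, 1008, 1904) = 2^4 × 3^2 × 5^2 × 7 × 17 = 428400.
Orbits for period 1904: 428400 / 1904 = 225.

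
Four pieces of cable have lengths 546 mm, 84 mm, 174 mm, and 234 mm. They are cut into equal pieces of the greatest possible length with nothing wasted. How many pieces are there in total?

173

Piece length = gcd(546, 84, 174, 234).
546 = 2 × 3 × 7 × 13
84 = 2^2 × 3 × 7
174 = 2 × 3 × 29
234 = 2 × 3^2 × 13
gcd(546, 84, 174, 234) = 2 × 3 = 6.
Total pieces = 546/6 + 84/6 + 174/6 + 234/6 = 91 + 14 + 29 + 39 = 173.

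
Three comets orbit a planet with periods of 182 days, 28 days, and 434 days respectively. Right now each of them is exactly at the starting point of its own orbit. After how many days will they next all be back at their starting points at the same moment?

We need the least common multiple of the intervals.
182 = 2 × 7 × 13
28 = 2^2 × 7
434 = 2 × 7 × 31
LCM(182, 28, 434) = 2^2 × 7 × 13 × 31 = 11284.

11284 days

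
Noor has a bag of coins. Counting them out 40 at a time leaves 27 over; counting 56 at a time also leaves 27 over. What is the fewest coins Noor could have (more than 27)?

N − 27 must be a common multiple of 40 and 56.
40 = 2^3 × 5
56 = 2^3 × 7
LCM(40, 56) = 2^3 × 5 × 7 = 280.
Smallest N > 27 is LCM + 27 = 280 + 27 = 307.

307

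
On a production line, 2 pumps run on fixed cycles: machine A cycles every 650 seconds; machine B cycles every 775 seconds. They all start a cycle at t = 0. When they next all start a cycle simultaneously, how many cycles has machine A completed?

31 cycles

They are all back at their starting positions together after one LCM of the periods.
650 = 2 × 5^2 × 13
775 = 5^2 × 31
LCM(650, 775) = 2 × 5^2 × 13 × 31 = 20150.
Cycles for period 650: 20150 / 650 = 31.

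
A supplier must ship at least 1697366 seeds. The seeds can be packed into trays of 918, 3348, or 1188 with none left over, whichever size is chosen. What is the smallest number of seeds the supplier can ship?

1878228

The number of seeds must be a common multiple of 918, 3348, and 1188, so a multiple of their LCM.
918 = 2 × 3^3 × 17
3348 = 2^2 × 3^3 × 31
1188 = 2^2 × 3^3 × 11
LCM(918, 3348, 1188) = 2^2 × 3^3 × 11 × 17 × 31 = 626076.
Smallest multiple of 626076 that is ≥ 1697366: ⌈1697366/626076⌉ × 626076 = 3 × 626076 = 1878228.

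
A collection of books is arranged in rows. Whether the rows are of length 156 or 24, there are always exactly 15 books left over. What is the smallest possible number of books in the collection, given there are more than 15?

N − 15 must be a common multiple of 156 and 24.
156 = 2^2 × 3 × 13
24 = 2^3 × 3
LCM(156, 24) = 2^3 × 3 × 13 = 312.
Smallest N > 15 is LCM + 15 = 312 + 15 = 327.

327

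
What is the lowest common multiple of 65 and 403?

2015

65 = 5 × 13
403 = 13 × 31
LCM(65, 403) = 5 × 13 × 31 = 2015.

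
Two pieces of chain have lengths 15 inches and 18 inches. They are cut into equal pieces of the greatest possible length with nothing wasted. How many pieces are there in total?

Piece length = gcd(15, 18).
15 = 3 × 5
18 = 2 × 3^2
gcd(15, 18) = 3.
Total pieces = 15/3 + 18/3 = 5 + 6 = 11.

11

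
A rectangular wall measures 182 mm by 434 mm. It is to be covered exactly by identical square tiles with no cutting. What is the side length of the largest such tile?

14 mm

The tile side must divide both 182 and 434, so the largest is their gcd.
182 = 2 × 7 × 13
434 = 2 × 7 × 31
gcd(182, 434) = 2 × 7 = 14.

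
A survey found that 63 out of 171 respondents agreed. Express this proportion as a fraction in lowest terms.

63 = 3^2 × 7
171 = 3^2 × 19
gcd(63, 171) = 3^2 = 9.
Divide numerator and denominator by 9: 63/171 = 7/19.

7/19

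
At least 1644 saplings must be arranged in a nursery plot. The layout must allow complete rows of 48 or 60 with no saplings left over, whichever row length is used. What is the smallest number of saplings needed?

1680

The number of saplings must be a common multiple of 48 and 60, so a multiple of their LCM.
48 = 2^4 × 3
60 = 2^2 × 3 × 5
LCM(48, 60) = 2^4 × 3 × 5 = 240.
Smallest multiple of 240 that is ≥ 1644: ⌈1644/240⌉ × 240 = 7 × 240 = 1680.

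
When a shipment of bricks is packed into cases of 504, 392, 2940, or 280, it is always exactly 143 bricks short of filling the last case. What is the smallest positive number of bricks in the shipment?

Being 143 short of a full case of size k means N ≡ −143 (mod k), i.e. N + 143 is a multiple of each size.
504 = 2^3 × 3^2 × 7
392 = 2^3 × 7^2
2940 = 2^2 × 3 × 5 × 7^2
280 = 2^3 × 5 × 7
LCM(504, 392, 2940, 280) = 2^3 × 3^2 × 5 × 7^2 = 17640.
Smallest positive N is 17640 − 143 = 17497.

17497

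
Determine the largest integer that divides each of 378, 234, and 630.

18

378 = 2 × 3^3 × 7
234 = 2 × 3^2 × 13
630 = 2 × 3^2 × 5 × 7
gcd(378, 234, 630) = 2 × 3^2 = 18.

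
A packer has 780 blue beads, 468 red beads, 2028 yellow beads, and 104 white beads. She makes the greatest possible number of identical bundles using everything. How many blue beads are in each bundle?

15

Number of bundles = gcd(780, 468, 2028, 104).
780 = 2^2 × 3 × 5 × 13
468 = 2^2 × 3^2 × 13
2028 = 2^2 × 3 × 13^2
104 = 2^3 × 13
gcd(780, 468, 2028, 104) = 2^2 × 13 = 52.
blue beads per bundle = 780 / 52 = 15.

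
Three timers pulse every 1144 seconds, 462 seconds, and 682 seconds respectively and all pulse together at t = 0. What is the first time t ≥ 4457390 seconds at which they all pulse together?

4468464 seconds

Joint pulses occur at multiples of LCM(1144, 462, 682).
1144 = 2^3 × 11 × 13
462 = 2 × 3 × 7 × 11
682 = 2 × 11 × 31
LCM(1144, 462, 682) = 2^3 × 3 × 7 × 11 × 13 × 31 = 744744.
Smallest multiple of 744744 that is ≥ 4457390: ⌈4457390/744744⌉ × 744744 = 6 × 744744 = 4468464.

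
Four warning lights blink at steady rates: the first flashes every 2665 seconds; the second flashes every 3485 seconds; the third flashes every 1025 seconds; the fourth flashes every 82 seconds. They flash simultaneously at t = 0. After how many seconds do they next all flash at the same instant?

453050 seconds

They coincide at every common multiple of the periods; the first is the LCM.
2665 = 5 × 13 × 41
3485 = 5 × 17 × 41
1025 = 5^2 × 41
82 = 2 × 41
LCM(2665, 3485, 1025, 82) = 2 × 5^2 × 13 × 17 × 41 = 453050.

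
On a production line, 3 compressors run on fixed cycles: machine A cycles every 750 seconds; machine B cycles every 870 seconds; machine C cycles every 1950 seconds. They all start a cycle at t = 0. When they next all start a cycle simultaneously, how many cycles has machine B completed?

325 cycles

All finish a whole number of cycles simultaneously at t = LCM of the periods.
750 = 2 × 3 × 5^3
870 = 2 × 3 × 5 × 29
1950 = 2 × 3 × 5^2 × 13
LCM(750, 870, 1950) = 2 × 3 × 5^3 × 13 × 29 = 282750.
Cycles for period 870: 282750 / 870 = 325.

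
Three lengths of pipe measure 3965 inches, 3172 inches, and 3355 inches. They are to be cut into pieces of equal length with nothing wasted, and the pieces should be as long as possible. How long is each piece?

61 inches

Each piece length must divide every original length, so the longest possible is gcd(3965, 3172, 3355).
3965 = 5 × 13 × 61
3172 = 2^2 × 13 × 61
3355 = 5 × 11 × 61
gcd(3965, 3172, 3355) = 61.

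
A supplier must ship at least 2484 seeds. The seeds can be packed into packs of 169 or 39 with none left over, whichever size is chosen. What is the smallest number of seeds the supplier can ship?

2535

The number of seeds must be a common multiple of 169 and 39, so a multiple of their LCM.
169 = 13^2
39 = 3 × 13
LCM(169, 39) = 3 × 13^2 = 507.
Smallest multiple of 507 that is ≥ 2484: ⌈2484/507⌉ × 507 = 5 × 507 = 2535.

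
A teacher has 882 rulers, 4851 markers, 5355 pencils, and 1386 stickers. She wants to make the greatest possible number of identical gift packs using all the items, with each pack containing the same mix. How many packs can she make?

63 packs

The pack count must divide each quantity, so the greatest is gcd(882, 4851, 5355, 1386).
882 = 2 × 3^2 × 7^2
4851 = 3^2 × 7^2 × 11
5355 = 3^2 × 5 × 7 × 17
1386 = 2 × 3^2 × 7 × 11
gcd(882, 4851, 5355, 1386) = 3^2 × 7 = 63.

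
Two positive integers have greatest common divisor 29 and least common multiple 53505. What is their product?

1551645

For any two positive integers, gcd × lcm = product = 29 × 53505 = 1551645.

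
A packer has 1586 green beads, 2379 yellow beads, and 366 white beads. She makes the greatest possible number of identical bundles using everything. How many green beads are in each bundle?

26

Number of bundles = gcd(1586, 2379, 366).
1586 = 2 × 13 × 61
2379 = 3 × 13 × 61
366 = 2 × 3 × 61
gcd(1586, 2379, 366) = 61.
green beads per bundle = 1586 / 61 = 26.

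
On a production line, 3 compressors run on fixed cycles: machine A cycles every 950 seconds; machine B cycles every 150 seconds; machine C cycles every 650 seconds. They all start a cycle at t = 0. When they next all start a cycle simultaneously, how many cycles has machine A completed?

39 cycles

All finish a whole number of cycles simultaneously at t = LCM of the periods.
950 = 2 × 5^2 × 19
150 = 2 × 3 × 5^2
650 = 2 × 5^2 × 13
LCM(950, 150, 650) = 2 × 3 × 5^2 × 13 × 19 = 37050.
Cycles for period 950: 37050 / 950 = 39.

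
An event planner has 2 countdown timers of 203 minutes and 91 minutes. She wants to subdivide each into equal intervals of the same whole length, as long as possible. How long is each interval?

7 minutes

The interval must divide each timer length; the longest such is the gcd.
203 = 7 × 29
91 = 7 × 13
gcd(203, 91) = 7.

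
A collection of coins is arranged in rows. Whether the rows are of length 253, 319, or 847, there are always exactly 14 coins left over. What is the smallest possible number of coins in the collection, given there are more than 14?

564963

N − 14 must be a common multiple of 253, 319, and 847.
253 = 11 × 23
319 = 11 × 29
847 = 7 × 11^2
LCM(253, 319, 847) = 7 × 11^2 × 23 × 29 = 564949.
Smallest N > 14 is LCM + 14 = 564949 + 14 = 564963.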